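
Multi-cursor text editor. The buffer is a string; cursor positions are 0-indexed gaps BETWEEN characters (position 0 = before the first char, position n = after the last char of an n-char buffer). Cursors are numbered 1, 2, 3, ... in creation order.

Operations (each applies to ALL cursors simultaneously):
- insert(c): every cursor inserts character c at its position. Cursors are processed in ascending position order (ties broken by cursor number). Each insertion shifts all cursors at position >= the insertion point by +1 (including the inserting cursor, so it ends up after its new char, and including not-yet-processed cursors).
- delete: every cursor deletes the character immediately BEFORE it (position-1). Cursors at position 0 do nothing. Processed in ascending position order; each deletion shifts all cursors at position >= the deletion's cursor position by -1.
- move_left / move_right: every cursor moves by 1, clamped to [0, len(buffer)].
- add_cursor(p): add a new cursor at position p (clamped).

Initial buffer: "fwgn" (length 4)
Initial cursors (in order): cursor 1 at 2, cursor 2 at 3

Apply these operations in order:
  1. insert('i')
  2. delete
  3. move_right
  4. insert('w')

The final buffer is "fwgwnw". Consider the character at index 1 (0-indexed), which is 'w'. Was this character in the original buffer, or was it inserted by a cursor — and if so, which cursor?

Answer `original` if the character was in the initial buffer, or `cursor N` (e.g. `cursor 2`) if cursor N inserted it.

After op 1 (insert('i')): buffer="fwigin" (len 6), cursors c1@3 c2@5, authorship ..1.2.
After op 2 (delete): buffer="fwgn" (len 4), cursors c1@2 c2@3, authorship ....
After op 3 (move_right): buffer="fwgn" (len 4), cursors c1@3 c2@4, authorship ....
After op 4 (insert('w')): buffer="fwgwnw" (len 6), cursors c1@4 c2@6, authorship ...1.2
Authorship (.=original, N=cursor N): . . . 1 . 2
Index 1: author = original

Answer: original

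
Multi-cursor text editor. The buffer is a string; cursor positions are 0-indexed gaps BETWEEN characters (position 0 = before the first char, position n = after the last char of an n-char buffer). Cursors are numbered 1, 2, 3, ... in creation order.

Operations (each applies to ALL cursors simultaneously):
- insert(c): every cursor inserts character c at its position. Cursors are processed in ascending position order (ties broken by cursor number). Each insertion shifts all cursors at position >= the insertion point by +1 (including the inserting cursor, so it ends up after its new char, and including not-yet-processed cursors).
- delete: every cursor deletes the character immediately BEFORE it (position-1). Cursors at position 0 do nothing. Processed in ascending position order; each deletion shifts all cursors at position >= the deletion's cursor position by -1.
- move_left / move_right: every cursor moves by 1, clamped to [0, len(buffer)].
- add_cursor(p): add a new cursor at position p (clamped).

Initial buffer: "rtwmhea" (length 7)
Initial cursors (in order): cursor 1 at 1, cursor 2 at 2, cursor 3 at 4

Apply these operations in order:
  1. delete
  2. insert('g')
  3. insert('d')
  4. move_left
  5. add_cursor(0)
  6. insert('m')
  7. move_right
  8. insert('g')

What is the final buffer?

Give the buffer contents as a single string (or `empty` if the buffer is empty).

Answer: mgggdmmdggwgmdghea

Derivation:
After op 1 (delete): buffer="whea" (len 4), cursors c1@0 c2@0 c3@1, authorship ....
After op 2 (insert('g')): buffer="ggwghea" (len 7), cursors c1@2 c2@2 c3@4, authorship 12.3...
After op 3 (insert('d')): buffer="ggddwgdhea" (len 10), cursors c1@4 c2@4 c3@7, authorship 1212.33...
After op 4 (move_left): buffer="ggddwgdhea" (len 10), cursors c1@3 c2@3 c3@6, authorship 1212.33...
After op 5 (add_cursor(0)): buffer="ggddwgdhea" (len 10), cursors c4@0 c1@3 c2@3 c3@6, authorship 1212.33...
After op 6 (insert('m')): buffer="mggdmmdwgmdhea" (len 14), cursors c4@1 c1@6 c2@6 c3@10, authorship 4121122.333...
After op 7 (move_right): buffer="mggdmmdwgmdhea" (len 14), cursors c4@2 c1@7 c2@7 c3@11, authorship 4121122.333...
After op 8 (insert('g')): buffer="mgggdmmdggwgmdghea" (len 18), cursors c4@3 c1@10 c2@10 c3@15, authorship 4142112212.3333...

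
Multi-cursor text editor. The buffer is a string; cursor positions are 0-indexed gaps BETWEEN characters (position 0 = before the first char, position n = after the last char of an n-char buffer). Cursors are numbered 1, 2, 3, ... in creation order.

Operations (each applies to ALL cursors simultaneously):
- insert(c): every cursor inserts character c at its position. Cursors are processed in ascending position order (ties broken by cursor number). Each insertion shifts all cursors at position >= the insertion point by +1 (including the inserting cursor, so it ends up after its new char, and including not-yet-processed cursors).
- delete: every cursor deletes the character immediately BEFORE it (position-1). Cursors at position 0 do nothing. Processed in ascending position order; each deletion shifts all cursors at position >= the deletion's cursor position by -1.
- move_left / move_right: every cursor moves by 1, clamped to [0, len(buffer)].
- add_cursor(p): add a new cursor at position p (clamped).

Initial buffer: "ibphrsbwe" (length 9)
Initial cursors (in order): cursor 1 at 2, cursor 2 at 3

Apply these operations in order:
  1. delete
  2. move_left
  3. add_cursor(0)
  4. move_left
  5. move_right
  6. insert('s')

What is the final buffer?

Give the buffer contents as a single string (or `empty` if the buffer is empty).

Answer: issshrsbwe

Derivation:
After op 1 (delete): buffer="ihrsbwe" (len 7), cursors c1@1 c2@1, authorship .......
After op 2 (move_left): buffer="ihrsbwe" (len 7), cursors c1@0 c2@0, authorship .......
After op 3 (add_cursor(0)): buffer="ihrsbwe" (len 7), cursors c1@0 c2@0 c3@0, authorship .......
After op 4 (move_left): buffer="ihrsbwe" (len 7), cursors c1@0 c2@0 c3@0, authorship .......
After op 5 (move_right): buffer="ihrsbwe" (len 7), cursors c1@1 c2@1 c3@1, authorship .......
After op 6 (insert('s')): buffer="issshrsbwe" (len 10), cursors c1@4 c2@4 c3@4, authorship .123......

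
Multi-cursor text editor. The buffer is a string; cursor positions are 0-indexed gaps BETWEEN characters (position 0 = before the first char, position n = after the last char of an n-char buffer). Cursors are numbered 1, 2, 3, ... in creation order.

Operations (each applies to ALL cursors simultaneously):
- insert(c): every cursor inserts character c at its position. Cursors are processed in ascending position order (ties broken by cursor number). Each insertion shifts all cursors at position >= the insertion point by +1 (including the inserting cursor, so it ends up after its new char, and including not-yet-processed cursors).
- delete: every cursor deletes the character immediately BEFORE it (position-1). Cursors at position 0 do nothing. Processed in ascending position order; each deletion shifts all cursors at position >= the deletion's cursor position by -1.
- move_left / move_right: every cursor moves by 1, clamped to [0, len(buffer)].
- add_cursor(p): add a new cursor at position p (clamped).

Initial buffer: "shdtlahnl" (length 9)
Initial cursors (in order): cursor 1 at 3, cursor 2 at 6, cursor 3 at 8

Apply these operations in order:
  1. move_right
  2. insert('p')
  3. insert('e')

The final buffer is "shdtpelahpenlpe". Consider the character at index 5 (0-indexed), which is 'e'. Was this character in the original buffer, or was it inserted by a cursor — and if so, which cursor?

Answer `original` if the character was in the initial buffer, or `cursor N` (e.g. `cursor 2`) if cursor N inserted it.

Answer: cursor 1

Derivation:
After op 1 (move_right): buffer="shdtlahnl" (len 9), cursors c1@4 c2@7 c3@9, authorship .........
After op 2 (insert('p')): buffer="shdtplahpnlp" (len 12), cursors c1@5 c2@9 c3@12, authorship ....1...2..3
After op 3 (insert('e')): buffer="shdtpelahpenlpe" (len 15), cursors c1@6 c2@11 c3@15, authorship ....11...22..33
Authorship (.=original, N=cursor N): . . . . 1 1 . . . 2 2 . . 3 3
Index 5: author = 1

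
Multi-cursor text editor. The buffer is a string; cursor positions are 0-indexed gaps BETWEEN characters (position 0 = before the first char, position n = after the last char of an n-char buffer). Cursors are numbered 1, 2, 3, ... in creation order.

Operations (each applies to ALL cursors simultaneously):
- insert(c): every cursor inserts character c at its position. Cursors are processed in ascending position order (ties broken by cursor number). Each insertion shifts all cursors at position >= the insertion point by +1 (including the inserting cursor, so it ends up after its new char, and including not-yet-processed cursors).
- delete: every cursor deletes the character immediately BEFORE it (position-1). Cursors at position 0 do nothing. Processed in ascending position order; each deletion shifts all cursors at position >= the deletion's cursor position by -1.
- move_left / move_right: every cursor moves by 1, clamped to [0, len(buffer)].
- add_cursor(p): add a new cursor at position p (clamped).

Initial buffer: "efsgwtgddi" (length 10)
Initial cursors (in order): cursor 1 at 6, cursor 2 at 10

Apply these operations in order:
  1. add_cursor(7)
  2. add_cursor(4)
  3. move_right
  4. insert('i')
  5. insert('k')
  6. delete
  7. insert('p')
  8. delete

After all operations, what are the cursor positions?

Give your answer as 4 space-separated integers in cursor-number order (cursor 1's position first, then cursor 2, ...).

After op 1 (add_cursor(7)): buffer="efsgwtgddi" (len 10), cursors c1@6 c3@7 c2@10, authorship ..........
After op 2 (add_cursor(4)): buffer="efsgwtgddi" (len 10), cursors c4@4 c1@6 c3@7 c2@10, authorship ..........
After op 3 (move_right): buffer="efsgwtgddi" (len 10), cursors c4@5 c1@7 c3@8 c2@10, authorship ..........
After op 4 (insert('i')): buffer="efsgwitgididii" (len 14), cursors c4@6 c1@9 c3@11 c2@14, authorship .....4..1.3..2
After op 5 (insert('k')): buffer="efsgwiktgikdikdiik" (len 18), cursors c4@7 c1@11 c3@14 c2@18, authorship .....44..11.33..22
After op 6 (delete): buffer="efsgwitgididii" (len 14), cursors c4@6 c1@9 c3@11 c2@14, authorship .....4..1.3..2
After op 7 (insert('p')): buffer="efsgwiptgipdipdiip" (len 18), cursors c4@7 c1@11 c3@14 c2@18, authorship .....44..11.33..22
After op 8 (delete): buffer="efsgwitgididii" (len 14), cursors c4@6 c1@9 c3@11 c2@14, authorship .....4..1.3..2

Answer: 9 14 11 6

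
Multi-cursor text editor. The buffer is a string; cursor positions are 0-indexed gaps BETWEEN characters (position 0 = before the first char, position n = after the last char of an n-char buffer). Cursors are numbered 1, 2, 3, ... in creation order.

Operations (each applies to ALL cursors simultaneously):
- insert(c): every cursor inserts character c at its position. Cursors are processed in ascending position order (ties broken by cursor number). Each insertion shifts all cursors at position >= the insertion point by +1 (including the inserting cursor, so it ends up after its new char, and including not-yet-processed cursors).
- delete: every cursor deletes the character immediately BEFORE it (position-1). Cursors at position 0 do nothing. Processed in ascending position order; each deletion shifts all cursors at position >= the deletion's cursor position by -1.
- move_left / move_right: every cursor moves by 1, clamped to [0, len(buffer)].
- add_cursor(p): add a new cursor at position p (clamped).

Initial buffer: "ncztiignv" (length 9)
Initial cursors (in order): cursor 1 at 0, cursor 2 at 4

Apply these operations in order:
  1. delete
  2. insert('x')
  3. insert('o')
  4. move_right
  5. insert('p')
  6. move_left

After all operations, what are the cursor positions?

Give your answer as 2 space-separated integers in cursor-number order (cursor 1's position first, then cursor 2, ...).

Answer: 3 9

Derivation:
After op 1 (delete): buffer="ncziignv" (len 8), cursors c1@0 c2@3, authorship ........
After op 2 (insert('x')): buffer="xnczxiignv" (len 10), cursors c1@1 c2@5, authorship 1...2.....
After op 3 (insert('o')): buffer="xonczxoiignv" (len 12), cursors c1@2 c2@7, authorship 11...22.....
After op 4 (move_right): buffer="xonczxoiignv" (len 12), cursors c1@3 c2@8, authorship 11...22.....
After op 5 (insert('p')): buffer="xonpczxoipignv" (len 14), cursors c1@4 c2@10, authorship 11.1..22.2....
After op 6 (move_left): buffer="xonpczxoipignv" (len 14), cursors c1@3 c2@9, authorship 11.1..22.2....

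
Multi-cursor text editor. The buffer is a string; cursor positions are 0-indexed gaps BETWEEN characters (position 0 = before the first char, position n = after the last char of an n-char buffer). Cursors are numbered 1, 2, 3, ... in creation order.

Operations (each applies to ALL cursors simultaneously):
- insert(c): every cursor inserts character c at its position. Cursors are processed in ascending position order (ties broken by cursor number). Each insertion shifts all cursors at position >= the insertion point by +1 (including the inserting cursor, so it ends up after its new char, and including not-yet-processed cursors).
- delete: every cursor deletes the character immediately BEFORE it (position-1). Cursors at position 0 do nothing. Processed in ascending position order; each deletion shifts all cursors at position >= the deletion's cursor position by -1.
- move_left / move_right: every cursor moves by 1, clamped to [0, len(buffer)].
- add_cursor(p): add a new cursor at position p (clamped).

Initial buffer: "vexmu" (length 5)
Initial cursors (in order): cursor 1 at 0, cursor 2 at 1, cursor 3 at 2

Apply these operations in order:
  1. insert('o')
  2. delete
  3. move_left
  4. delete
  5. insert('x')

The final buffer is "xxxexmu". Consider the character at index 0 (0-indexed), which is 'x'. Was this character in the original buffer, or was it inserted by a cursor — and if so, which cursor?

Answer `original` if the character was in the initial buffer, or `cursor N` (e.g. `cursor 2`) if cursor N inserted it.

After op 1 (insert('o')): buffer="ovoeoxmu" (len 8), cursors c1@1 c2@3 c3@5, authorship 1.2.3...
After op 2 (delete): buffer="vexmu" (len 5), cursors c1@0 c2@1 c3@2, authorship .....
After op 3 (move_left): buffer="vexmu" (len 5), cursors c1@0 c2@0 c3@1, authorship .....
After op 4 (delete): buffer="exmu" (len 4), cursors c1@0 c2@0 c3@0, authorship ....
After op 5 (insert('x')): buffer="xxxexmu" (len 7), cursors c1@3 c2@3 c3@3, authorship 123....
Authorship (.=original, N=cursor N): 1 2 3 . . . .
Index 0: author = 1

Answer: cursor 1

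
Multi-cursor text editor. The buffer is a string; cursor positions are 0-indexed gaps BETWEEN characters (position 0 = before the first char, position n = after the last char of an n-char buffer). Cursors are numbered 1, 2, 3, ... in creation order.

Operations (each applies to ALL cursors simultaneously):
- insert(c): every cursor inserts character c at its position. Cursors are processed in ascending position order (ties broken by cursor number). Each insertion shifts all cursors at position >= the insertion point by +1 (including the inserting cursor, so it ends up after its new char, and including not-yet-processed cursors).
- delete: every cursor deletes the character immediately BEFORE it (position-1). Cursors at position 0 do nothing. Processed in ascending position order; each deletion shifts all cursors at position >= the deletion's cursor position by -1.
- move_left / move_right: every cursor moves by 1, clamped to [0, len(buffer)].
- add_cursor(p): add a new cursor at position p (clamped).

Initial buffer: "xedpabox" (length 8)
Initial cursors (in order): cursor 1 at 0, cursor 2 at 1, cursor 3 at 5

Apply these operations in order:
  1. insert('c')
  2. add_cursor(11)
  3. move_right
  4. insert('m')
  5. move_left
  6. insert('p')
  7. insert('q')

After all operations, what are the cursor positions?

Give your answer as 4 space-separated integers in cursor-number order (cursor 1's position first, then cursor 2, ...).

Answer: 4 9 17 22

Derivation:
After op 1 (insert('c')): buffer="cxcedpacbox" (len 11), cursors c1@1 c2@3 c3@8, authorship 1.2....3...
After op 2 (add_cursor(11)): buffer="cxcedpacbox" (len 11), cursors c1@1 c2@3 c3@8 c4@11, authorship 1.2....3...
After op 3 (move_right): buffer="cxcedpacbox" (len 11), cursors c1@2 c2@4 c3@9 c4@11, authorship 1.2....3...
After op 4 (insert('m')): buffer="cxmcemdpacbmoxm" (len 15), cursors c1@3 c2@6 c3@12 c4@15, authorship 1.12.2...3.3..4
After op 5 (move_left): buffer="cxmcemdpacbmoxm" (len 15), cursors c1@2 c2@5 c3@11 c4@14, authorship 1.12.2...3.3..4
After op 6 (insert('p')): buffer="cxpmcepmdpacbpmoxpm" (len 19), cursors c1@3 c2@7 c3@14 c4@18, authorship 1.112.22...3.33..44
After op 7 (insert('q')): buffer="cxpqmcepqmdpacbpqmoxpqm" (len 23), cursors c1@4 c2@9 c3@17 c4@22, authorship 1.1112.222...3.333..444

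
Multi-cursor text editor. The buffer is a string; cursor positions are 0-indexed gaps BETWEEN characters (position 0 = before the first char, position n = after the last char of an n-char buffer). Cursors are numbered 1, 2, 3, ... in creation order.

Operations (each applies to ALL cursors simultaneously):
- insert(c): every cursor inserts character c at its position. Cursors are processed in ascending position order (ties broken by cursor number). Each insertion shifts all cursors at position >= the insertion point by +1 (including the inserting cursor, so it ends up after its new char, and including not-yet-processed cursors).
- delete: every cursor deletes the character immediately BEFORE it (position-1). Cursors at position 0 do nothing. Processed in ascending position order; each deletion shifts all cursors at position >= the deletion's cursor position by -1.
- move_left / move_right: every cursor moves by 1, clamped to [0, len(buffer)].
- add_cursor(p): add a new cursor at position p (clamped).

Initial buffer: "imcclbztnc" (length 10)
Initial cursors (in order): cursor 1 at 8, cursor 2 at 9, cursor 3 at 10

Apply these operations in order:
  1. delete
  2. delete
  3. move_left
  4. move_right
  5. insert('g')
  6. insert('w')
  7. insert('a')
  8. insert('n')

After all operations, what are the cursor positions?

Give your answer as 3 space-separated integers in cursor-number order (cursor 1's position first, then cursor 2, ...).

After op 1 (delete): buffer="imcclbz" (len 7), cursors c1@7 c2@7 c3@7, authorship .......
After op 2 (delete): buffer="imcc" (len 4), cursors c1@4 c2@4 c3@4, authorship ....
After op 3 (move_left): buffer="imcc" (len 4), cursors c1@3 c2@3 c3@3, authorship ....
After op 4 (move_right): buffer="imcc" (len 4), cursors c1@4 c2@4 c3@4, authorship ....
After op 5 (insert('g')): buffer="imccggg" (len 7), cursors c1@7 c2@7 c3@7, authorship ....123
After op 6 (insert('w')): buffer="imccgggwww" (len 10), cursors c1@10 c2@10 c3@10, authorship ....123123
After op 7 (insert('a')): buffer="imccgggwwwaaa" (len 13), cursors c1@13 c2@13 c3@13, authorship ....123123123
After op 8 (insert('n')): buffer="imccgggwwwaaannn" (len 16), cursors c1@16 c2@16 c3@16, authorship ....123123123123

Answer: 16 16 16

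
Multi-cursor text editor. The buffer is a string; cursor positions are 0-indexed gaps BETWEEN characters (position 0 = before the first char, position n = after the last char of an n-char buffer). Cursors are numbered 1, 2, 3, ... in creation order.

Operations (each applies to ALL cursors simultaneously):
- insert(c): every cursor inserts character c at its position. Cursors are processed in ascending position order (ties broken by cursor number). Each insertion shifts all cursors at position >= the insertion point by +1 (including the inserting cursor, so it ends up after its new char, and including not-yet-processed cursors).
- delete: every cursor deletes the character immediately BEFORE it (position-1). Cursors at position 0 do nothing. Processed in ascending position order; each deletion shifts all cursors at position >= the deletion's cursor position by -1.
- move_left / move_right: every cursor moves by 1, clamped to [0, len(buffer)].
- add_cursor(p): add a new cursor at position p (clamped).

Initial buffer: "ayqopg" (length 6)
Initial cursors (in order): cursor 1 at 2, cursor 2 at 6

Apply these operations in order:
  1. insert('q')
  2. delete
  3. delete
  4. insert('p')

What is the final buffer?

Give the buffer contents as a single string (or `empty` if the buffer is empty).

After op 1 (insert('q')): buffer="ayqqopgq" (len 8), cursors c1@3 c2@8, authorship ..1....2
After op 2 (delete): buffer="ayqopg" (len 6), cursors c1@2 c2@6, authorship ......
After op 3 (delete): buffer="aqop" (len 4), cursors c1@1 c2@4, authorship ....
After op 4 (insert('p')): buffer="apqopp" (len 6), cursors c1@2 c2@6, authorship .1...2

Answer: apqopp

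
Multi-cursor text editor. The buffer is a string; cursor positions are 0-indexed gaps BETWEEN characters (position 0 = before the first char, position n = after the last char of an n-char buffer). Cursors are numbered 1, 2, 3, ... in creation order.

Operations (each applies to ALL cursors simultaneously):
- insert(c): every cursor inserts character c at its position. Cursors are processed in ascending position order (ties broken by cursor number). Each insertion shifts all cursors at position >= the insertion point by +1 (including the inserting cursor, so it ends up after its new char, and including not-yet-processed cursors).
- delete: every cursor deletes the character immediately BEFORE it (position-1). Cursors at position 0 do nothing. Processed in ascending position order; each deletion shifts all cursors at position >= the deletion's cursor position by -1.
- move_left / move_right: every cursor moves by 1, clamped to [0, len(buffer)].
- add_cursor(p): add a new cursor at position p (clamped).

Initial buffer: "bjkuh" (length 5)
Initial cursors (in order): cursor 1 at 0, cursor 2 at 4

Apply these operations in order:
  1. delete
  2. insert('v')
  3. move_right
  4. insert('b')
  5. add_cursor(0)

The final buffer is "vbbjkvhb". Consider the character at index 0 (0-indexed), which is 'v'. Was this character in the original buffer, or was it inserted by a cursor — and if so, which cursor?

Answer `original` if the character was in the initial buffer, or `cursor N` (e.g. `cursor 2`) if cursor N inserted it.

After op 1 (delete): buffer="bjkh" (len 4), cursors c1@0 c2@3, authorship ....
After op 2 (insert('v')): buffer="vbjkvh" (len 6), cursors c1@1 c2@5, authorship 1...2.
After op 3 (move_right): buffer="vbjkvh" (len 6), cursors c1@2 c2@6, authorship 1...2.
After op 4 (insert('b')): buffer="vbbjkvhb" (len 8), cursors c1@3 c2@8, authorship 1.1..2.2
After op 5 (add_cursor(0)): buffer="vbbjkvhb" (len 8), cursors c3@0 c1@3 c2@8, authorship 1.1..2.2
Authorship (.=original, N=cursor N): 1 . 1 . . 2 . 2
Index 0: author = 1

Answer: cursor 1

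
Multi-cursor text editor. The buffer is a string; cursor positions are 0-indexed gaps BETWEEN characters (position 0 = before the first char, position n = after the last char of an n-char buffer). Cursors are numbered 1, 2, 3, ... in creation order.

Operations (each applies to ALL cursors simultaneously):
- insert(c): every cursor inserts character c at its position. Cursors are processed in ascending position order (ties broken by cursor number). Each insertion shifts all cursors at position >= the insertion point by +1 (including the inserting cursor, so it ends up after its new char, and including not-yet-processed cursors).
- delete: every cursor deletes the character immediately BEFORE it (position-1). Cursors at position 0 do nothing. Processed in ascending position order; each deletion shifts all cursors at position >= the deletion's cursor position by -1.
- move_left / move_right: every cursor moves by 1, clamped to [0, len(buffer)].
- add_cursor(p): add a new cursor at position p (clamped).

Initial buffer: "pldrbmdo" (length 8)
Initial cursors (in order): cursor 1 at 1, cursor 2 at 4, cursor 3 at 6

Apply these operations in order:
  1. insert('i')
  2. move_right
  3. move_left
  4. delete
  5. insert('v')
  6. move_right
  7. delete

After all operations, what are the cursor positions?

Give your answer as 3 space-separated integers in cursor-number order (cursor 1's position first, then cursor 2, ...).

Answer: 2 5 7

Derivation:
After op 1 (insert('i')): buffer="pildribmido" (len 11), cursors c1@2 c2@6 c3@9, authorship .1...2..3..
After op 2 (move_right): buffer="pildribmido" (len 11), cursors c1@3 c2@7 c3@10, authorship .1...2..3..
After op 3 (move_left): buffer="pildribmido" (len 11), cursors c1@2 c2@6 c3@9, authorship .1...2..3..
After op 4 (delete): buffer="pldrbmdo" (len 8), cursors c1@1 c2@4 c3@6, authorship ........
After op 5 (insert('v')): buffer="pvldrvbmvdo" (len 11), cursors c1@2 c2@6 c3@9, authorship .1...2..3..
After op 6 (move_right): buffer="pvldrvbmvdo" (len 11), cursors c1@3 c2@7 c3@10, authorship .1...2..3..
After op 7 (delete): buffer="pvdrvmvo" (len 8), cursors c1@2 c2@5 c3@7, authorship .1..2.3.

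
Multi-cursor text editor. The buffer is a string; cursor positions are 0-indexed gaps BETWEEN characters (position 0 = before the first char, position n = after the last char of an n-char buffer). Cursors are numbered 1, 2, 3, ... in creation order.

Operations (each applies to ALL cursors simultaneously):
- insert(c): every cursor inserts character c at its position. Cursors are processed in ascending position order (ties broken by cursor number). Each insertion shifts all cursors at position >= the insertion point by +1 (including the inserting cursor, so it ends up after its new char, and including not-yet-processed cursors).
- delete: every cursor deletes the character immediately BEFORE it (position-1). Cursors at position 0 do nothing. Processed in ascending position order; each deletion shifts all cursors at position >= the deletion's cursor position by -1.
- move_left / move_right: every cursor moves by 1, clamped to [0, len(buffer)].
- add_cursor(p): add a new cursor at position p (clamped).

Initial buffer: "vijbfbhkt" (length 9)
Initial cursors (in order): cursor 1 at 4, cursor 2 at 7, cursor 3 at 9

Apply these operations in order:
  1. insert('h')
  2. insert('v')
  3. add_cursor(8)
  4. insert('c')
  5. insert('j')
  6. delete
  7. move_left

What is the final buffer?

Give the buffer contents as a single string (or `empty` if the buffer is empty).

After op 1 (insert('h')): buffer="vijbhfbhhkth" (len 12), cursors c1@5 c2@9 c3@12, authorship ....1...2..3
After op 2 (insert('v')): buffer="vijbhvfbhhvkthv" (len 15), cursors c1@6 c2@11 c3@15, authorship ....11...22..33
After op 3 (add_cursor(8)): buffer="vijbhvfbhhvkthv" (len 15), cursors c1@6 c4@8 c2@11 c3@15, authorship ....11...22..33
After op 4 (insert('c')): buffer="vijbhvcfbchhvckthvc" (len 19), cursors c1@7 c4@10 c2@14 c3@19, authorship ....111..4.222..333
After op 5 (insert('j')): buffer="vijbhvcjfbcjhhvcjkthvcj" (len 23), cursors c1@8 c4@12 c2@17 c3@23, authorship ....1111..44.2222..3333
After op 6 (delete): buffer="vijbhvcfbchhvckthvc" (len 19), cursors c1@7 c4@10 c2@14 c3@19, authorship ....111..4.222..333
After op 7 (move_left): buffer="vijbhvcfbchhvckthvc" (len 19), cursors c1@6 c4@9 c2@13 c3@18, authorship ....111..4.222..333

Answer: vijbhvcfbchhvckthvc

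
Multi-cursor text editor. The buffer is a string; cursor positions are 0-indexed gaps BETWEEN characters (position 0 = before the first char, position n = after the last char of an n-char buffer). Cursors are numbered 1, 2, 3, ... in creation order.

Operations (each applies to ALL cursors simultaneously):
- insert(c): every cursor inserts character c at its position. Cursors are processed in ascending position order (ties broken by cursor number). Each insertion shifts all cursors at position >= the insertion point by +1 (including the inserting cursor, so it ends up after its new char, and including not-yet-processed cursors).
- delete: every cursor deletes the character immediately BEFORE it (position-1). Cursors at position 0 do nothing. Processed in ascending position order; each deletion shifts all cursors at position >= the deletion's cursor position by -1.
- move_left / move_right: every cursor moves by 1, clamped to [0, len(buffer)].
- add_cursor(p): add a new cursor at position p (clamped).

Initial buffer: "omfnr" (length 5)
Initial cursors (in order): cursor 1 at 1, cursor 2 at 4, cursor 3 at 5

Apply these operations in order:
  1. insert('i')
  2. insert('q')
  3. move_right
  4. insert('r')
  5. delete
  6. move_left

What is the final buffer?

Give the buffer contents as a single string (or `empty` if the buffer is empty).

Answer: oiqmfniqriq

Derivation:
After op 1 (insert('i')): buffer="oimfniri" (len 8), cursors c1@2 c2@6 c3@8, authorship .1...2.3
After op 2 (insert('q')): buffer="oiqmfniqriq" (len 11), cursors c1@3 c2@8 c3@11, authorship .11...22.33
After op 3 (move_right): buffer="oiqmfniqriq" (len 11), cursors c1@4 c2@9 c3@11, authorship .11...22.33
After op 4 (insert('r')): buffer="oiqmrfniqrriqr" (len 14), cursors c1@5 c2@11 c3@14, authorship .11.1..22.2333
After op 5 (delete): buffer="oiqmfniqriq" (len 11), cursors c1@4 c2@9 c3@11, authorship .11...22.33
After op 6 (move_left): buffer="oiqmfniqriq" (len 11), cursors c1@3 c2@8 c3@10, authorship .11...22.33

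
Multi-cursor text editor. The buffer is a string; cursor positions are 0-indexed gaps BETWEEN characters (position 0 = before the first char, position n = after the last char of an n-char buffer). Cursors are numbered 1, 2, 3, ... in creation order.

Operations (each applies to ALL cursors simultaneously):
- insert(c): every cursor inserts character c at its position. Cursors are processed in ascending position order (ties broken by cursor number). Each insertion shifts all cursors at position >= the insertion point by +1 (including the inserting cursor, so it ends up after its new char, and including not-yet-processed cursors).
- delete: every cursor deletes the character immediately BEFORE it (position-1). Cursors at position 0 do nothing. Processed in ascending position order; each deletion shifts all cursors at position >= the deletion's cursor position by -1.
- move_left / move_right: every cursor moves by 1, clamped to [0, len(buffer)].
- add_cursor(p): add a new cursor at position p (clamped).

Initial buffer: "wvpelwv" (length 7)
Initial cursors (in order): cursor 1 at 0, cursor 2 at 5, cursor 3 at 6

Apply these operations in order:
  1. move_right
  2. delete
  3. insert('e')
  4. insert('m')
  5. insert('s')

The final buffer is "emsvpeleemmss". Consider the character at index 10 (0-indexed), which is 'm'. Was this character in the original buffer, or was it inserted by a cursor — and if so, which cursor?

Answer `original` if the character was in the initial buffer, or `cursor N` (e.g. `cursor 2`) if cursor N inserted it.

Answer: cursor 3

Derivation:
After op 1 (move_right): buffer="wvpelwv" (len 7), cursors c1@1 c2@6 c3@7, authorship .......
After op 2 (delete): buffer="vpel" (len 4), cursors c1@0 c2@4 c3@4, authorship ....
After op 3 (insert('e')): buffer="evpelee" (len 7), cursors c1@1 c2@7 c3@7, authorship 1....23
After op 4 (insert('m')): buffer="emvpeleemm" (len 10), cursors c1@2 c2@10 c3@10, authorship 11....2323
After op 5 (insert('s')): buffer="emsvpeleemmss" (len 13), cursors c1@3 c2@13 c3@13, authorship 111....232323
Authorship (.=original, N=cursor N): 1 1 1 . . . . 2 3 2 3 2 3
Index 10: author = 3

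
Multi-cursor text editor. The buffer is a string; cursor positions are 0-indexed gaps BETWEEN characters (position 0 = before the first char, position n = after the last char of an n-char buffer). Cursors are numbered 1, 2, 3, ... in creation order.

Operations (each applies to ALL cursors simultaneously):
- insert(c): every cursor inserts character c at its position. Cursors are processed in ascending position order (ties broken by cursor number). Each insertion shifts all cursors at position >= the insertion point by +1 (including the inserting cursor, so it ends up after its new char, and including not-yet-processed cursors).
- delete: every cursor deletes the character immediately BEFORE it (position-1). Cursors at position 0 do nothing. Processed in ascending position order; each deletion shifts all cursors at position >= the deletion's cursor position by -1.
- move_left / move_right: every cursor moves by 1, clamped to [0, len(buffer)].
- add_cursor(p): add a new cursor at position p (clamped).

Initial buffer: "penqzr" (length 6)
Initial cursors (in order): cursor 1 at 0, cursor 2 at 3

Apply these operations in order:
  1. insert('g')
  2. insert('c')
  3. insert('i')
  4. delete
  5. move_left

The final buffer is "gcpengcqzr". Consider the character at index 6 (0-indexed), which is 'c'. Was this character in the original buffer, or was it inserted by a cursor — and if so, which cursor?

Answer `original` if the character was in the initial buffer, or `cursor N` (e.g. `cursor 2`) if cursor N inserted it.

After op 1 (insert('g')): buffer="gpengqzr" (len 8), cursors c1@1 c2@5, authorship 1...2...
After op 2 (insert('c')): buffer="gcpengcqzr" (len 10), cursors c1@2 c2@7, authorship 11...22...
After op 3 (insert('i')): buffer="gcipengciqzr" (len 12), cursors c1@3 c2@9, authorship 111...222...
After op 4 (delete): buffer="gcpengcqzr" (len 10), cursors c1@2 c2@7, authorship 11...22...
After op 5 (move_left): buffer="gcpengcqzr" (len 10), cursors c1@1 c2@6, authorship 11...22...
Authorship (.=original, N=cursor N): 1 1 . . . 2 2 . . .
Index 6: author = 2

Answer: cursor 2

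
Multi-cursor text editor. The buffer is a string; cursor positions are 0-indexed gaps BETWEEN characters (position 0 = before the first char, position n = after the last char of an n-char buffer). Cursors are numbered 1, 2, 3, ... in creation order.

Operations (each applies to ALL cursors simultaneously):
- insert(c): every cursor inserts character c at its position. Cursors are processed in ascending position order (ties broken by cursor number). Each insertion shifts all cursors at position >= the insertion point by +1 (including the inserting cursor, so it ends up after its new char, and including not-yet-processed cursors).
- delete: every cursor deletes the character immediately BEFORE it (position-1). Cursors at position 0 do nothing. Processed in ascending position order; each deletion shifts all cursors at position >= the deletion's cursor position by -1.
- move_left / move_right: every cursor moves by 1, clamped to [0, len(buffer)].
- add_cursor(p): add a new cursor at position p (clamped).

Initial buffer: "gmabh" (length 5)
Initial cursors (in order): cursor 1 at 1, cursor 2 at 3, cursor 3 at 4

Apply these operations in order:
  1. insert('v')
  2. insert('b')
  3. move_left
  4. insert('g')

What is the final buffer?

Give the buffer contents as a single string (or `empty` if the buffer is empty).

After op 1 (insert('v')): buffer="gvmavbvh" (len 8), cursors c1@2 c2@5 c3@7, authorship .1..2.3.
After op 2 (insert('b')): buffer="gvbmavbbvbh" (len 11), cursors c1@3 c2@7 c3@10, authorship .11..22.33.
After op 3 (move_left): buffer="gvbmavbbvbh" (len 11), cursors c1@2 c2@6 c3@9, authorship .11..22.33.
After op 4 (insert('g')): buffer="gvgbmavgbbvgbh" (len 14), cursors c1@3 c2@8 c3@12, authorship .111..222.333.

Answer: gvgbmavgbbvgbh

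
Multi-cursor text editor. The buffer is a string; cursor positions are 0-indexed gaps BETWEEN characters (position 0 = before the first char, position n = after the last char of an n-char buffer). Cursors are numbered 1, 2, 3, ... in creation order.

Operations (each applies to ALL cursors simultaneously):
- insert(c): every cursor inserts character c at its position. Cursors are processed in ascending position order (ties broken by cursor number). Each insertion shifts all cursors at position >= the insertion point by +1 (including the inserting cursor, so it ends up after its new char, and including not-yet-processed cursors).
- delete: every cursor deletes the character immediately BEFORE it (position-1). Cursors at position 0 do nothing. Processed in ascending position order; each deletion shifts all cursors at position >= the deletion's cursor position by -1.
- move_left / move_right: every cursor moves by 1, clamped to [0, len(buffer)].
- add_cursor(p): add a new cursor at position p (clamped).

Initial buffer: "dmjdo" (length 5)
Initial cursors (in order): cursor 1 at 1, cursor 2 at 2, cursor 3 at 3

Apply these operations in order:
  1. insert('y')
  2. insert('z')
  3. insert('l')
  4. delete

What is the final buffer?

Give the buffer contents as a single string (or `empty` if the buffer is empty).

Answer: dyzmyzjyzdo

Derivation:
After op 1 (insert('y')): buffer="dymyjydo" (len 8), cursors c1@2 c2@4 c3@6, authorship .1.2.3..
After op 2 (insert('z')): buffer="dyzmyzjyzdo" (len 11), cursors c1@3 c2@6 c3@9, authorship .11.22.33..
After op 3 (insert('l')): buffer="dyzlmyzljyzldo" (len 14), cursors c1@4 c2@8 c3@12, authorship .111.222.333..
After op 4 (delete): buffer="dyzmyzjyzdo" (len 11), cursors c1@3 c2@6 c3@9, authorship .11.22.33..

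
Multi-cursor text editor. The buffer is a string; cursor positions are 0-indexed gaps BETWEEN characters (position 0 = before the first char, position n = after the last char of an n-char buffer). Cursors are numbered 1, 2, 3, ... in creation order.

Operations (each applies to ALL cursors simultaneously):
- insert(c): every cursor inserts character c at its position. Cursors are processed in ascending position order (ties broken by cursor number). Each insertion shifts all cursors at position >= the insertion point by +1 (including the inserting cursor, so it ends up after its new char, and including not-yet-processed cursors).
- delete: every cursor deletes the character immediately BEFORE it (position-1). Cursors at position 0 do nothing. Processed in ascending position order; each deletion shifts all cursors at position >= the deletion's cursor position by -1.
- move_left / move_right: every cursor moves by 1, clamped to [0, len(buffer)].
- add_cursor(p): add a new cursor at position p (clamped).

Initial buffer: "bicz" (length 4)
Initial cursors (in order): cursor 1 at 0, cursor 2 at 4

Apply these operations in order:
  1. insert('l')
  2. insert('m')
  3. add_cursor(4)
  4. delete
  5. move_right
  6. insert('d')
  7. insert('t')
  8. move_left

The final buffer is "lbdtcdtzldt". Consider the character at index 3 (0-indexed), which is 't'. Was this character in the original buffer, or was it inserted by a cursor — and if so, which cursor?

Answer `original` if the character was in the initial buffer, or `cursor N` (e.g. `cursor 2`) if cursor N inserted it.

Answer: cursor 1

Derivation:
After op 1 (insert('l')): buffer="lbiczl" (len 6), cursors c1@1 c2@6, authorship 1....2
After op 2 (insert('m')): buffer="lmbiczlm" (len 8), cursors c1@2 c2@8, authorship 11....22
After op 3 (add_cursor(4)): buffer="lmbiczlm" (len 8), cursors c1@2 c3@4 c2@8, authorship 11....22
After op 4 (delete): buffer="lbczl" (len 5), cursors c1@1 c3@2 c2@5, authorship 1...2
After op 5 (move_right): buffer="lbczl" (len 5), cursors c1@2 c3@3 c2@5, authorship 1...2
After op 6 (insert('d')): buffer="lbdcdzld" (len 8), cursors c1@3 c3@5 c2@8, authorship 1.1.3.22
After op 7 (insert('t')): buffer="lbdtcdtzldt" (len 11), cursors c1@4 c3@7 c2@11, authorship 1.11.33.222
After op 8 (move_left): buffer="lbdtcdtzldt" (len 11), cursors c1@3 c3@6 c2@10, authorship 1.11.33.222
Authorship (.=original, N=cursor N): 1 . 1 1 . 3 3 . 2 2 2
Index 3: author = 1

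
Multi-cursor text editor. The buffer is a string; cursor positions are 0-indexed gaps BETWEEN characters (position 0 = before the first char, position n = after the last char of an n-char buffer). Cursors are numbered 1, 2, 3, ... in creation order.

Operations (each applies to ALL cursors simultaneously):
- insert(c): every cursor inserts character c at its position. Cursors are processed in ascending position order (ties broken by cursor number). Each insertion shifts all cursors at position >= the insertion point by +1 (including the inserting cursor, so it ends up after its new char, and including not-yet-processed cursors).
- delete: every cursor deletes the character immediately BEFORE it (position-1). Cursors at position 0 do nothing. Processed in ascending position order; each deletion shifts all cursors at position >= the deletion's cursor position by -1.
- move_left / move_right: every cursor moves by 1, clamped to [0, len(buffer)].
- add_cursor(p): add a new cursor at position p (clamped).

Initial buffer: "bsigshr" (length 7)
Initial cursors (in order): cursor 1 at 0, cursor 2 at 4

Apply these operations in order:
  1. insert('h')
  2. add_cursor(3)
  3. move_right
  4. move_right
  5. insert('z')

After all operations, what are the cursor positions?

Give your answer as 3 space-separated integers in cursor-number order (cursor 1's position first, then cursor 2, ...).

After op 1 (insert('h')): buffer="hbsighshr" (len 9), cursors c1@1 c2@6, authorship 1....2...
After op 2 (add_cursor(3)): buffer="hbsighshr" (len 9), cursors c1@1 c3@3 c2@6, authorship 1....2...
After op 3 (move_right): buffer="hbsighshr" (len 9), cursors c1@2 c3@4 c2@7, authorship 1....2...
After op 4 (move_right): buffer="hbsighshr" (len 9), cursors c1@3 c3@5 c2@8, authorship 1....2...
After op 5 (insert('z')): buffer="hbszigzhshzr" (len 12), cursors c1@4 c3@7 c2@11, authorship 1..1..32..2.

Answer: 4 11 7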